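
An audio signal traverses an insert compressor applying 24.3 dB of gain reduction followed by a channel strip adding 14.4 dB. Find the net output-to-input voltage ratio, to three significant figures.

Net gain = (−24.3) + 14.4 = -9.9 dB.
Voltage ratio = 10^(-9.9/20) = 0.320.

0.320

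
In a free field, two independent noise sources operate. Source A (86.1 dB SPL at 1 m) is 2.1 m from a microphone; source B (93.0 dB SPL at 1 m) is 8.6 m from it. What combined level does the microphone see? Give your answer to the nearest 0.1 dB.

80.8 dB SPL

At the listener: L_A = 86.1 − 20·log₁₀(2.1) = 79.66 dB; L_B = 93.0 − 20·log₁₀(8.6) = 74.31 dB.
Combined: 10·log₁₀(10^(79.66/10)+10^(74.31/10)) = 80.8 dB SPL.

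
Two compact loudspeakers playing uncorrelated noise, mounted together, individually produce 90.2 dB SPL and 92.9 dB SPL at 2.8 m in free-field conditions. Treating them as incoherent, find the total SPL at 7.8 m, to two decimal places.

Combined at 2.8 m: 10·log₁₀(10^(90.2/10)+10^(92.9/10)) = 94.767 dB SPL.
Then apply −20·log₁₀(7.8/2.8) = -8.899 dB → 85.87 dB SPL.

85.87 dB SPL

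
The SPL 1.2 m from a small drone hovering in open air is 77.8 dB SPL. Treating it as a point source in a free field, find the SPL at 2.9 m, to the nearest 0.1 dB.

Free-field point source: level drops by 20·log₁₀ of the distance ratio.
ΔL = −20·log₁₀(2.9/1.2) = -7.66 dB, so L₂ = 77.8 + (-7.66) = 70.1 dB SPL.

70.1 dB SPL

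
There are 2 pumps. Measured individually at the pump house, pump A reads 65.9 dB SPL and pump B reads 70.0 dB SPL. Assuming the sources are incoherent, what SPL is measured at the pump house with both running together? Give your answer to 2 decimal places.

71.43 dB SPL

Uncorrelated sources add in intensity (power), not in dB.
L_total = 10·log₁₀(10^(65.9/10) + 10^(70.0/10)) = 10·log₁₀(13890000) = 71.43 dB SPL.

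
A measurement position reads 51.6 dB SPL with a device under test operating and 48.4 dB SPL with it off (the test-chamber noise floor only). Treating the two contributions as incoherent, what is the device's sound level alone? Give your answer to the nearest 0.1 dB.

Subtract intensities: L_src = 10·log₁₀(10^(L_total/10) − 10^(L_bg/10)).
L_src = 10·log₁₀(10^(51.6/10) − 10^(48.4/10)) = 10·log₁₀(75360) = 48.8 dB SPL.

48.8 dB SPL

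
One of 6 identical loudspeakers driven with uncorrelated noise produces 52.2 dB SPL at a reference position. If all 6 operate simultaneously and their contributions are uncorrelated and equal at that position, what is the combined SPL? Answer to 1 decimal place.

60.0 dB SPL

6 equal incoherent sources raise the level by 10·log₁₀(6) = 7.78 dB.
L_total = 52.2 + 7.78 = 60.0 dB SPL.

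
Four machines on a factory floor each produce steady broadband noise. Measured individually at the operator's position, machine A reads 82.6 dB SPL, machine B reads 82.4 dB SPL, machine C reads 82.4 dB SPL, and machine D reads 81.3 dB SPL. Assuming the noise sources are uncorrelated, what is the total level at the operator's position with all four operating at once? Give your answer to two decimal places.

88.22 dB SPL

Incoherent sources sum as intensities:
L_total = 10·log₁₀(10^(82.6/10) + 10^(82.4/10) + 10^(82.4/10) + 10^(81.3/10)) = 10·log₁₀(664400000) = 88.22 dB SPL.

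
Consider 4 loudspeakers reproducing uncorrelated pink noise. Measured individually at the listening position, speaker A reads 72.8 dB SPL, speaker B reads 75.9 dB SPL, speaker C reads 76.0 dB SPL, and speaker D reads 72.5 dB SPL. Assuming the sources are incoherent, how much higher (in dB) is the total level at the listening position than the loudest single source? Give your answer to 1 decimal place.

4.6 dB

Incoherent sources sum as intensities:
L_total = 10·log₁₀(10^(72.8/10) + 10^(75.9/10) + 10^(76.0/10) + 10^(72.5/10)) = 80.63 dB SPL.
Excess over the loudest (76.0 dB): 80.63 − 76.0 = 4.6 dB.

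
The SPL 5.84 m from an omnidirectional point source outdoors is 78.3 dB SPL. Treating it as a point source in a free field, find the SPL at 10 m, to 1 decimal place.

Free-field point source: level drops by 20·log₁₀ of the distance ratio.
ΔL = −20·log₁₀(10/5.84) = -4.67 dB, so L₂ = 78.3 + (-4.67) = 73.6 dB SPL.

73.6 dB SPL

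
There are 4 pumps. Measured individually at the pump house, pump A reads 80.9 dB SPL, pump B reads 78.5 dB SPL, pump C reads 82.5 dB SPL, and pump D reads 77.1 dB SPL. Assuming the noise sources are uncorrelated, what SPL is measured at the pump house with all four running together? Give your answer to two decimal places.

Incoherent sources sum as intensities:
L_total = 10·log₁₀(10^(80.9/10) + 10^(78.5/10) + 10^(82.5/10) + 10^(77.1/10)) = 10·log₁₀(422900000) = 86.26 dB SPL.

86.26 dB SPL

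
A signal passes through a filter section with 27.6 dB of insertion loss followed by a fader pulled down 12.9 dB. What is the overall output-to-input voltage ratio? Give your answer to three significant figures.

0.00944

Net gain = (−27.6) + (−12.9) = -40.5 dB.
Voltage ratio = 10^(-40.5/20) = 0.00944.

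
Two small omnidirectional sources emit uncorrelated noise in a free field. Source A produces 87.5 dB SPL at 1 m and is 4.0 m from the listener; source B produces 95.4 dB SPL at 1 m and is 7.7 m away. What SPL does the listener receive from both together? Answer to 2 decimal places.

At the listener: L_A = 87.5 − 20·log₁₀(4.0) = 75.459 dB; L_B = 95.4 − 20·log₁₀(7.7) = 77.670 dB.
Combined: 10·log₁₀(10^(75.459/10)+10^(77.670/10)) = 79.71 dB SPL.

79.71 dB SPL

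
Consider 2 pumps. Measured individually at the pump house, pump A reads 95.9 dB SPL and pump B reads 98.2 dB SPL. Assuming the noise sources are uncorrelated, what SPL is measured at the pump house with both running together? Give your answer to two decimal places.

100.21 dB SPL

Uncorrelated sources add in intensity (power), not in dB.
L_total = 10·log₁₀(10^(95.9/10) + 10^(98.2/10)) = 10·log₁₀(10497000000) = 100.21 dB SPL.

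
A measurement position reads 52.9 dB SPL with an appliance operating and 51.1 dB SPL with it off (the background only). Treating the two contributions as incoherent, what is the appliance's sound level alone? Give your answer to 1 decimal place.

48.2 dB SPL

Subtract intensities: L_src = 10·log₁₀(10^(L_total/10) − 10^(L_bg/10)).
L_src = 10·log₁₀(10^(52.9/10) − 10^(51.1/10)) = 10·log₁₀(66160) = 48.2 dB SPL.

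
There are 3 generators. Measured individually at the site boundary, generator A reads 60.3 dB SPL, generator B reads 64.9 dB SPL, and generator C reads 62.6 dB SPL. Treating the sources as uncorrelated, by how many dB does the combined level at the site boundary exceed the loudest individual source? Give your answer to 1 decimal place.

2.9 dB

Add the sources as powers (linear), then convert back to dB:
L_total = 10·log₁₀(10^(60.3/10) + 10^(64.9/10) + 10^(62.6/10)) = 67.77 dB SPL.
Excess over the loudest (64.9 dB): 67.77 − 64.9 = 2.9 dB.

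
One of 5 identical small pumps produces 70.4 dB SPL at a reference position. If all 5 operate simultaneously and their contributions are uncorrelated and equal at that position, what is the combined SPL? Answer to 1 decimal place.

77.4 dB SPL

5 equal incoherent sources raise the level by 10·log₁₀(5) = 6.99 dB.
L_total = 70.4 + 6.99 = 77.4 dB SPL.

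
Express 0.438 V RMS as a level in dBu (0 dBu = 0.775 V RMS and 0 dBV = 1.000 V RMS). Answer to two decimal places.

-4.96 dBu

dBu = 20·log₁₀(V / 0.775 V).
20·log₁₀(0.438/0.775) = -4.96 dBu.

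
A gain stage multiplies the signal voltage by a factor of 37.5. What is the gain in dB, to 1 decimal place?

Voltage is an amplitude quantity, so gain = 20·log₁₀(V_out/V_in).
20·log₁₀(37.5) = 31.5 dB.

31.5 dB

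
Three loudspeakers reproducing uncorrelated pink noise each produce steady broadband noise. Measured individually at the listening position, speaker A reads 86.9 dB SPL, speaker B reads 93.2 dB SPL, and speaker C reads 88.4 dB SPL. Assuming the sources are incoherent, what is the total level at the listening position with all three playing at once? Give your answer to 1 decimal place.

95.1 dB SPL

Add the sources as powers (linear), then convert back to dB:
L_total = 10·log₁₀(10^(86.9/10) + 10^(93.2/10) + 10^(88.4/10)) = 10·log₁₀(3271000000) = 95.1 dB SPL.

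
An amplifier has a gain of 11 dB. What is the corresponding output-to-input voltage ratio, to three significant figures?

Voltage ratio = 10^(dB/20).
10^(11/20) = 10^(0.5500) = 3.55.

3.55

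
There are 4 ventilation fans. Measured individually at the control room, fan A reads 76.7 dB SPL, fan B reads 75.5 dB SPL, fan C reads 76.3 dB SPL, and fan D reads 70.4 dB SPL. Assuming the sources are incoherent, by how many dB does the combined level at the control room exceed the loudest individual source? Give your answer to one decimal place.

4.6 dB

Incoherent sources sum as intensities:
L_total = 10·log₁₀(10^(76.7/10) + 10^(75.5/10) + 10^(76.3/10) + 10^(70.4/10)) = 81.33 dB SPL.
Excess over the loudest (76.7 dB): 81.33 − 76.7 = 4.6 dB.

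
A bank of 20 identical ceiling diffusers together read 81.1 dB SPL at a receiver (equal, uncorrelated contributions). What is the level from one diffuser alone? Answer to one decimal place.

68.1 dB SPL

20 equal incoherent sources add 10·log₁₀(20) = 13.01 dB over one source.
L_one = 81.1 − 13.01 = 68.1 dB SPL.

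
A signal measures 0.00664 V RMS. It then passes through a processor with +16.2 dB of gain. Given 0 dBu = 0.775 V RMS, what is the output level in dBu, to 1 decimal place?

-25.1 dBu

Input level: 20·log₁₀(0.00664/0.775) = -41.34 dBu.
Output: -41.34 + 16.2 = -25.1 dBu.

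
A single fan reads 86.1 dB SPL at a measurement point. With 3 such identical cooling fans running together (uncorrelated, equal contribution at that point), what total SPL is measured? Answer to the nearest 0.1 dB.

3 equal incoherent sources raise the level by 10·log₁₀(3) = 4.77 dB.
L_total = 86.1 + 4.77 = 90.9 dB SPL.

90.9 dB SPL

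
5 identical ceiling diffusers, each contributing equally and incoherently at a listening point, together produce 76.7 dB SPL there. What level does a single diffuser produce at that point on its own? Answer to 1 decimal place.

5 equal incoherent sources add 10·log₁₀(5) = 6.99 dB over one source.
L_one = 76.7 − 6.99 = 69.7 dB SPL.

69.7 dB SPL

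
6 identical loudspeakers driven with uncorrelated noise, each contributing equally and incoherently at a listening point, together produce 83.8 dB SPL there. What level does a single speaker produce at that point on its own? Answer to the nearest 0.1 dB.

76.0 dB SPL

6 equal incoherent sources add 10·log₁₀(6) = 7.78 dB over one source.
L_one = 83.8 − 7.78 = 76.0 dB SPL.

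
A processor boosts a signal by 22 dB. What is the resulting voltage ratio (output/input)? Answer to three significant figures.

Voltage ratio = 10^(dB/20).
10^(22/20) = 10^(1.100) = 12.6.

12.6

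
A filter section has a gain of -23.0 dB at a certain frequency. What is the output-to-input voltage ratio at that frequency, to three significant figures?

0.0708

Voltage ratio = 10^(dB/20).
10^(-23.0/20) = 10^(-1.150) = 0.0708.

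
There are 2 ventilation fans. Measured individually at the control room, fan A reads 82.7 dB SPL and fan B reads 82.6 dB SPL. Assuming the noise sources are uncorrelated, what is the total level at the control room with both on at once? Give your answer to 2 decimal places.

85.66 dB SPL

Add the sources as powers (linear), then convert back to dB:
L_total = 10·log₁₀(10^(82.7/10) + 10^(82.6/10)) = 10·log₁₀(368200000) = 85.66 dB SPL.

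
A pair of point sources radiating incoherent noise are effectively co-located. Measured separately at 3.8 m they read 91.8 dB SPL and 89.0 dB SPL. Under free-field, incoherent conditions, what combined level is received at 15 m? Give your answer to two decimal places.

81.71 dB SPL

Combined at 3.8 m: 10·log₁₀(10^(91.8/10)+10^(89.0/10)) = 93.632 dB SPL.
Then apply −20·log₁₀(15/3.8) = -11.926 dB → 81.71 dB SPL.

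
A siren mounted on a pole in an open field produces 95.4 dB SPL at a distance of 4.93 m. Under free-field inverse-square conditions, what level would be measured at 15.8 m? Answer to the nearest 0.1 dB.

85.3 dB SPL

Inverse-square spreading gives ΔL = −20·log₁₀(d₂/d₁).
ΔL = −20·log₁₀(15.8/4.93) = -10.12 dB, so L₂ = 95.4 + (-10.12) = 85.3 dB SPL.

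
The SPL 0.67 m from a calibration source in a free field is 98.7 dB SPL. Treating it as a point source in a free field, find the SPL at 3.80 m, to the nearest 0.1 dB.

Free-field point source: level drops by 20·log₁₀ of the distance ratio.
ΔL = −20·log₁₀(3.80/0.67) = -15.07 dB, so L₂ = 98.7 + (-15.07) = 83.6 dB SPL.

83.6 dB SPL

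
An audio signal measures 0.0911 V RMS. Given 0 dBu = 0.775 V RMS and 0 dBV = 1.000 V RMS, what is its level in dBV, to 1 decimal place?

dBV = 20·log₁₀(V / 1.000 V).
20·log₁₀(0.0911/1.000) = -20.8 dBV.

-20.8 dBV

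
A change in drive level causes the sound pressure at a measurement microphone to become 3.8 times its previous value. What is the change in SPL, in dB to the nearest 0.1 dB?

11.6 dB

SPL change from a pressure ratio uses the 20·log₁₀ form:
20·log₁₀(3.8) = 11.6 dB.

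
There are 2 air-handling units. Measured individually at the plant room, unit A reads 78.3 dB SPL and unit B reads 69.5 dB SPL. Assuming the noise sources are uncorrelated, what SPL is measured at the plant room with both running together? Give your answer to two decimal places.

Incoherent sources sum as intensities:
L_total = 10·log₁₀(10^(78.3/10) + 10^(69.5/10)) = 10·log₁₀(76520000) = 78.84 dB SPL.

78.84 dB SPL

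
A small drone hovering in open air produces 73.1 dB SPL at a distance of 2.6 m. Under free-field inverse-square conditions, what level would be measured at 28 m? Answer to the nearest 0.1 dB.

Free-field point source: level drops by 20·log₁₀ of the distance ratio.
ΔL = −20·log₁₀(28/2.6) = -20.64 dB, so L₂ = 73.1 + (-20.64) = 52.5 dB SPL.

52.5 dB SPL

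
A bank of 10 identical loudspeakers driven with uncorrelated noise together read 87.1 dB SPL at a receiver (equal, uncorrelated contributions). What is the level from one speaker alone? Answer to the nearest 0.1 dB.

10 equal incoherent sources add 10·log₁₀(10) = 10.00 dB over one source.
L_one = 87.1 − 10.00 = 77.1 dB SPL.

77.1 dB SPL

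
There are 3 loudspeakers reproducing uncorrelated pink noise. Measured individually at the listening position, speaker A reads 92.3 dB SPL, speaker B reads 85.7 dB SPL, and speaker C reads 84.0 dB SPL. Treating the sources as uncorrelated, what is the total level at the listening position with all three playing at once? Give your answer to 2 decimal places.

Add the sources as powers (linear), then convert back to dB:
L_total = 10·log₁₀(10^(92.3/10) + 10^(85.7/10) + 10^(84.0/10)) = 10·log₁₀(2321000000) = 93.66 dB SPL.

93.66 dB SPL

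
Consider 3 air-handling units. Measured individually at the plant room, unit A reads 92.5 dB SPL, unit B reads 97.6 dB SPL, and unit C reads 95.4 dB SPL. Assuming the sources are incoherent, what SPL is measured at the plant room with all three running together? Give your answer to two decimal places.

Uncorrelated sources add in intensity (power), not in dB.
L_total = 10·log₁₀(10^(92.5/10) + 10^(97.6/10) + 10^(95.4/10)) = 10·log₁₀(11000000000) = 100.41 dB SPL.

100.41 dB SPL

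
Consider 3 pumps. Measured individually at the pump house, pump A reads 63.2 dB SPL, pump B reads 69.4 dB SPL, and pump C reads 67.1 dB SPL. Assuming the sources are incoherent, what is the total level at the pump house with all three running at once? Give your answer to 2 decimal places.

Incoherent sources sum as intensities:
L_total = 10·log₁₀(10^(63.2/10) + 10^(69.4/10) + 10^(67.1/10)) = 10·log₁₀(15930000) = 72.02 dB SPL.

72.02 dB SPL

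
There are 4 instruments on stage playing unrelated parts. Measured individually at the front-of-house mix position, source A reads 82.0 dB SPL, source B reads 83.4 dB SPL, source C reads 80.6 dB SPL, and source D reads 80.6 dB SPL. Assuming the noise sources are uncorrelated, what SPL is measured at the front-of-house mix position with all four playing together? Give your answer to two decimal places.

Uncorrelated sources add in intensity (power), not in dB.
L_total = 10·log₁₀(10^(82.0/10) + 10^(83.4/10) + 10^(80.6/10) + 10^(80.6/10)) = 10·log₁₀(606900000) = 87.83 dB SPL.

87.83 dB SPL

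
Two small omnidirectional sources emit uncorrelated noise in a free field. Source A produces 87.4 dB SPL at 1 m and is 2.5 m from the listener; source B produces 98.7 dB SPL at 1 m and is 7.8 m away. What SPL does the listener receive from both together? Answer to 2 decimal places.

At the listener: L_A = 87.4 − 20·log₁₀(2.5) = 79.441 dB; L_B = 98.7 − 20·log₁₀(7.8) = 80.858 dB.
Combined: 10·log₁₀(10^(79.441/10)+10^(80.858/10)) = 83.22 dB SPL.

83.22 dB SPL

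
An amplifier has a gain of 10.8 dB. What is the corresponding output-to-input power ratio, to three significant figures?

Power ratio = 10^(dB/10).
10^(10.8/10) = 10^(1.080) = 12.0.

12.0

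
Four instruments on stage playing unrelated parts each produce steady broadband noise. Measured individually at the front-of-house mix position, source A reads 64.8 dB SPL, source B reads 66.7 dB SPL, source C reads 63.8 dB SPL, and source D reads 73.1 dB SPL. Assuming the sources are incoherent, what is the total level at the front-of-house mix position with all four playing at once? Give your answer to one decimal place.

74.8 dB SPL

Uncorrelated sources add in intensity (power), not in dB.
L_total = 10·log₁₀(10^(64.8/10) + 10^(66.7/10) + 10^(63.8/10) + 10^(73.1/10)) = 10·log₁₀(30510000) = 74.8 dB SPL.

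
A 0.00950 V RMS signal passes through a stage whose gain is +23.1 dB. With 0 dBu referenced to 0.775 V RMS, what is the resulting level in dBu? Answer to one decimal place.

Input level: 20·log₁₀(0.00950/0.775) = -38.23 dBu.
Output: -38.23 + 23.1 = -15.1 dBu.

-15.1 dBu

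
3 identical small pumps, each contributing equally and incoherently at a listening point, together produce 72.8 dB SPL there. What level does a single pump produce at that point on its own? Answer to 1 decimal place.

3 equal incoherent sources add 10·log₁₀(3) = 4.77 dB over one source.
L_one = 72.8 − 4.77 = 68.0 dB SPL.

68.0 dB SPL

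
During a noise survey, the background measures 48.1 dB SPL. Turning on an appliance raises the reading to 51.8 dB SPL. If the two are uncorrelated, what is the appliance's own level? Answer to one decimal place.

Remove the background by subtracting linear intensities:
L_src = 10·log₁₀(10^(51.8/10) − 10^(48.1/10)) = 10·log₁₀(86790) = 49.4 dB SPL.

49.4 dB SPL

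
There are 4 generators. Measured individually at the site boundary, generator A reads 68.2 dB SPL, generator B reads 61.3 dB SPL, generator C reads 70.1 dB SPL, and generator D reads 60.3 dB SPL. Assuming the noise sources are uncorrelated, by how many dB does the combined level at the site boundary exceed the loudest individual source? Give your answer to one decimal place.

Add the sources as powers (linear), then convert back to dB:
L_total = 10·log₁₀(10^(68.2/10) + 10^(61.3/10) + 10^(70.1/10) + 10^(60.3/10)) = 72.85 dB SPL.
Excess over the loudest (70.1 dB): 72.85 − 70.1 = 2.7 dB.

2.7 dB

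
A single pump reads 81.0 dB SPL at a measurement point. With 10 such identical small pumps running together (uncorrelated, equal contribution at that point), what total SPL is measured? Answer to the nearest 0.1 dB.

91.0 dB SPL

10 equal incoherent sources raise the level by 10·log₁₀(10) = 10.00 dB.
L_total = 81.0 + 10.00 = 91.0 dB SPL.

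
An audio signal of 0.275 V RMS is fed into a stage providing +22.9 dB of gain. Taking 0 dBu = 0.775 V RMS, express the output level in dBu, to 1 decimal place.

Input level: 20·log₁₀(0.275/0.775) = -9.00 dBu.
Output: -9.00 + 22.9 = +13.9 dBu.

+13.9 dBu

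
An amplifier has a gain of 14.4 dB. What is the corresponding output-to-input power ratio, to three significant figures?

Power ratio = 10^(dB/10).
10^(14.4/10) = 10^(1.440) = 27.5.

27.5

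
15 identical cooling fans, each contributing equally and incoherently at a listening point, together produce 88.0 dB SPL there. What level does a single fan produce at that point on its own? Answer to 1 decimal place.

76.2 dB SPL

15 equal incoherent sources add 10·log₁₀(15) = 11.76 dB over one source.
L_one = 88.0 − 11.76 = 76.2 dB SPL.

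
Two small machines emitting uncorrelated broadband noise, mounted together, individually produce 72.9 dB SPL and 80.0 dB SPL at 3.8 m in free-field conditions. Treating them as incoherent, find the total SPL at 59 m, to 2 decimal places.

Combined at 3.8 m: 10·log₁₀(10^(72.9/10)+10^(80.0/10)) = 80.774 dB SPL.
Then apply −20·log₁₀(59/3.8) = -23.821 dB → 56.95 dB SPL.

56.95 dB SPL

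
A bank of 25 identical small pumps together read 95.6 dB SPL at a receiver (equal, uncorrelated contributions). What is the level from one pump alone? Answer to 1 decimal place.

81.6 dB SPL

25 equal incoherent sources add 10·log₁₀(25) = 13.98 dB over one source.
L_one = 95.6 − 13.98 = 81.6 dB SPL.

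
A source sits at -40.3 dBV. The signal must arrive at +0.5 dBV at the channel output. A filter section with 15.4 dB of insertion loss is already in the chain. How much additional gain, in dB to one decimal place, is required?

56.2 dB

The required make-up gain is the shortfall in the dB sum.
G = +0.5 − (-40.3) + 15.4 = 56.2 dB.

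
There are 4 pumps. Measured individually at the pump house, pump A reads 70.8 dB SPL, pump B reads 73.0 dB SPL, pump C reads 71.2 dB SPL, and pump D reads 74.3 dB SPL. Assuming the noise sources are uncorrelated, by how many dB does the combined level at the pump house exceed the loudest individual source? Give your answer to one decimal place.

4.3 dB

Incoherent sources sum as intensities:
L_total = 10·log₁₀(10^(70.8/10) + 10^(73.0/10) + 10^(71.2/10) + 10^(74.3/10)) = 78.58 dB SPL.
Excess over the loudest (74.3 dB): 78.58 − 74.3 = 4.3 dB.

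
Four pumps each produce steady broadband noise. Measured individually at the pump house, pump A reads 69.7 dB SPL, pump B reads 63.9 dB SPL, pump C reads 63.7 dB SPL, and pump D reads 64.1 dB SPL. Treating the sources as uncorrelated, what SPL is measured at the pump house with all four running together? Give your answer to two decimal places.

Uncorrelated sources add in intensity (power), not in dB.
L_total = 10·log₁₀(10^(69.7/10) + 10^(63.9/10) + 10^(63.7/10) + 10^(64.1/10)) = 10·log₁₀(16700000) = 72.23 dB SPL.

72.23 dB SPL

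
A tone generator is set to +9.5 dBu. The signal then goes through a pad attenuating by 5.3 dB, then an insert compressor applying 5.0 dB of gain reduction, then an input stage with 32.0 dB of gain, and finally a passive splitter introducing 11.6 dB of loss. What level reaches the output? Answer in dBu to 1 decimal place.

Gain stages sum in dB:
+9.5 − 5.3 − 5.0 + 32.0 − 11.6 = +19.6 dBu.

+19.6 dBu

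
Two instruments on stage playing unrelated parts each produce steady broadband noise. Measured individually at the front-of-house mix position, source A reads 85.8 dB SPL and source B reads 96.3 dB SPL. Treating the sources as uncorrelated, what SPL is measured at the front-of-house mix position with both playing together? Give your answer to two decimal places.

96.67 dB SPL

Add the sources as powers (linear), then convert back to dB:
L_total = 10·log₁₀(10^(85.8/10) + 10^(96.3/10)) = 10·log₁₀(4646000000) = 96.67 dB SPL.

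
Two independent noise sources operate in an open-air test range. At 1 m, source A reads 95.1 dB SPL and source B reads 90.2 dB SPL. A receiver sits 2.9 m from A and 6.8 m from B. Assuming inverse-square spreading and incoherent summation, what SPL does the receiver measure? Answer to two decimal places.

86.10 dB SPL

At the listener: L_A = 95.1 − 20·log₁₀(2.9) = 85.852 dB; L_B = 90.2 − 20·log₁₀(6.8) = 73.550 dB.
Combined: 10·log₁₀(10^(85.852/10)+10^(73.550/10)) = 86.10 dB SPL.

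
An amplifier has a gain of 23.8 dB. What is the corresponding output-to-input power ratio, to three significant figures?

240

Power ratio = 10^(dB/10).
10^(23.8/10) = 10^(2.380) = 240.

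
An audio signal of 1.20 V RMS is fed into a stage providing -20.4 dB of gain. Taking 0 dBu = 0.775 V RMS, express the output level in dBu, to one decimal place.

Input level: 20·log₁₀(1.20/0.775) = 3.80 dBu.
Output: 3.80 − 20.4 = -16.6 dBu.

-16.6 dBu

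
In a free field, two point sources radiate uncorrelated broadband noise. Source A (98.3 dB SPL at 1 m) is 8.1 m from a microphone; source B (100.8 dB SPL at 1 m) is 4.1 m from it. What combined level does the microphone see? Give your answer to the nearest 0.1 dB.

At the listener: L_A = 98.3 − 20·log₁₀(8.1) = 80.13 dB; L_B = 100.8 − 20·log₁₀(4.1) = 88.54 dB.
Combined: 10·log₁₀(10^(80.13/10)+10^(88.54/10)) = 89.1 dB SPL.

89.1 dB SPL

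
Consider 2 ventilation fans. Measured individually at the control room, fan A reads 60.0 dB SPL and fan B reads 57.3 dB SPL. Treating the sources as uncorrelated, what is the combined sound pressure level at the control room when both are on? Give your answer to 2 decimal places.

61.87 dB SPL

Uncorrelated sources add in intensity (power), not in dB.
L_total = 10·log₁₀(10^(60.0/10) + 10^(57.3/10)) = 10·log₁₀(1537000) = 61.87 dB SPL.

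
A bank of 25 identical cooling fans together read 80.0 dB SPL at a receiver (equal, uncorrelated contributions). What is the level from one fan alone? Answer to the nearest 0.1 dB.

66.0 dB SPL

25 equal incoherent sources add 10·log₁₀(25) = 13.98 dB over one source.
L_one = 80.0 − 13.98 = 66.0 dB SPL.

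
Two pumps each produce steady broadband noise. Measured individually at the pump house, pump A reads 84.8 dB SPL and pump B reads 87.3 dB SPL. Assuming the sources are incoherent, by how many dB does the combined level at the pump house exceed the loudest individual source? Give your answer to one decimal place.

1.9 dB

Add the sources as powers (linear), then convert back to dB:
L_total = 10·log₁₀(10^(84.8/10) + 10^(87.3/10)) = 89.24 dB SPL.
Excess over the loudest (87.3 dB): 89.24 − 87.3 = 1.9 dB.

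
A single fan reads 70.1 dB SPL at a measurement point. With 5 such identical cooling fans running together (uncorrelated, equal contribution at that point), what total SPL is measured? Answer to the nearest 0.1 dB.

77.1 dB SPL

5 equal incoherent sources raise the level by 10·log₁₀(5) = 6.99 dB.
L_total = 70.1 + 6.99 = 77.1 dB SPL.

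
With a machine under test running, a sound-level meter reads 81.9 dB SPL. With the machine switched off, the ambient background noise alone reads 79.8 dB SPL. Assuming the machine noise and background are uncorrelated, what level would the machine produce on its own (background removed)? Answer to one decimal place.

Remove the background by subtracting linear intensities:
L_src = 10·log₁₀(10^(81.9/10) − 10^(79.8/10)) = 10·log₁₀(59380000) = 77.7 dB SPL.

77.7 dB SPL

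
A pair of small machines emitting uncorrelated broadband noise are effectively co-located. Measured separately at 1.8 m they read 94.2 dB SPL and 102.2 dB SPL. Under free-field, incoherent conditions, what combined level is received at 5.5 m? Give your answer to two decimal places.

93.14 dB SPL

Combined at 1.8 m: 10·log₁₀(10^(94.2/10)+10^(102.2/10)) = 102.839 dB SPL.
Then apply −20·log₁₀(5.5/1.8) = -9.702 dB → 93.14 dB SPL.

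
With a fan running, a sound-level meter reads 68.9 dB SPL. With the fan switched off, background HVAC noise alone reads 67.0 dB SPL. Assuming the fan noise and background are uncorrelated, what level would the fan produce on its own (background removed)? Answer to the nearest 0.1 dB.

Remove the background by subtracting linear intensities:
L_src = 10·log₁₀(10^(68.9/10) − 10^(67.0/10)) = 10·log₁₀(2751000) = 64.4 dB SPL.

64.4 dB SPL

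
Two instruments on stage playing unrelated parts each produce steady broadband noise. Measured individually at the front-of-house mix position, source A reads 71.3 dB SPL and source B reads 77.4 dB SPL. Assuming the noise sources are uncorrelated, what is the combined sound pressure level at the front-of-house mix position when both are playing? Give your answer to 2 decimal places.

Incoherent sources sum as intensities:
L_total = 10·log₁₀(10^(71.3/10) + 10^(77.4/10)) = 10·log₁₀(68440000) = 78.35 dB SPL.

78.35 dB SPL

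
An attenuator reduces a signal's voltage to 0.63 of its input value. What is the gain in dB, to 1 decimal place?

For a voltage ratio, dB = 20·log₁₀(V₂/V₁).
20·log₁₀(0.63) = -4.0 dB.

-4.0 dB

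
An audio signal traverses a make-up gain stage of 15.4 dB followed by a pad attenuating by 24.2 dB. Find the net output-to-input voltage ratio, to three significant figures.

0.363

Net gain = 15.4 + (−24.2) = -8.8 dB.
Voltage ratio = 10^(-8.8/20) = 0.363.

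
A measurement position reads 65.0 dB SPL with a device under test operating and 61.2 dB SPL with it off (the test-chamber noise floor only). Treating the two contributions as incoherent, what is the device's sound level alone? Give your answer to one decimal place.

Background correction is a power subtraction:
L_src = 10·log₁₀(10^(65.0/10) − 10^(61.2/10)) = 10·log₁₀(1844000) = 62.7 dB SPL.

62.7 dB SPL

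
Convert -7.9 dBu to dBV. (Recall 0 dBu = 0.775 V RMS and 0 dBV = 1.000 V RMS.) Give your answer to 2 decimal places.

-10.11 dBV

The offset between the scales is 20·log₁₀(0.775/1.000) = −2.214 dB.
So dBV = -7.9 − 2.214 = -10.11 dBV.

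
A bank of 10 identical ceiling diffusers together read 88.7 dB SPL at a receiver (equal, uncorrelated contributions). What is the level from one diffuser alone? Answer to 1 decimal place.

78.7 dB SPL

10 equal incoherent sources add 10·log₁₀(10) = 10.00 dB over one source.
L_one = 88.7 − 10.00 = 78.7 dB SPL.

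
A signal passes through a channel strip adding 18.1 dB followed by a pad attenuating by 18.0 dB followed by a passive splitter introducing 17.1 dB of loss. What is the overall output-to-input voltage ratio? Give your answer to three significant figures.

Net gain = 18.1 + (−18.0) + (−17.1) = -17.0 dB.
Voltage ratio = 10^(-17.0/20) = 0.141.

0.141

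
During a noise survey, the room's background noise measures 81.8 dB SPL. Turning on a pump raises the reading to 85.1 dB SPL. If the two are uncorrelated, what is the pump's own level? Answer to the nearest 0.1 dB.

Remove the background by subtracting linear intensities:
L_src = 10·log₁₀(10^(85.1/10) − 10^(81.8/10)) = 10·log₁₀(172200000) = 82.4 dB SPL.

82.4 dB SPL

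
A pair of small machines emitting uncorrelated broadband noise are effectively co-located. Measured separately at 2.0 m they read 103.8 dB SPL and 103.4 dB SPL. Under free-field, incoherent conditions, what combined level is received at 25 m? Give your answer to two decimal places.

84.68 dB SPL

Combined at 2.0 m: 10·log₁₀(10^(103.8/10)+10^(103.4/10)) = 106.615 dB SPL.
Then apply −20·log₁₀(25/2.0) = -21.938 dB → 84.68 dB SPL.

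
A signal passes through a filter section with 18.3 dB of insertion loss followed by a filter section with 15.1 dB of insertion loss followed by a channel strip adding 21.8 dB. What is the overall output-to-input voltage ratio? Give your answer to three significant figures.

Net gain = (−18.3) + (−15.1) + 21.8 = -11.6 dB.
Voltage ratio = 10^(-11.6/20) = 0.263.

0.263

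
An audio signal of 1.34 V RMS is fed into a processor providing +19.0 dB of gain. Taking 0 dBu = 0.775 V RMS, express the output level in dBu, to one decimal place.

Input level: 20·log₁₀(1.34/0.775) = 4.76 dBu.
Output: 4.76 + 19.0 = +23.8 dBu.

+23.8 dBu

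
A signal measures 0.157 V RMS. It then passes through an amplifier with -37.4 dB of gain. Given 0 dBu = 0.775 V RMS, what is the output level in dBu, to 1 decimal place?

Input level: 20·log₁₀(0.157/0.775) = -13.87 dBu.
Output: -13.87 − 37.4 = -51.3 dBu.

-51.3 dBu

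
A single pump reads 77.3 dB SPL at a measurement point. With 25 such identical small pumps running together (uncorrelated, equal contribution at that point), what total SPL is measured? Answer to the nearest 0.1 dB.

25 equal incoherent sources raise the level by 10·log₁₀(25) = 13.98 dB.
L_total = 77.3 + 13.98 = 91.3 dB SPL.

91.3 dB SPL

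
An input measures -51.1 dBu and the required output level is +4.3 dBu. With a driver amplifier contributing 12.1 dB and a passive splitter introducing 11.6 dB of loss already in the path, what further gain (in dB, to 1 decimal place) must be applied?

The required make-up gain is the shortfall in the dB sum.
G = +4.3 − (-51.1) − 12.1 + 11.6 = 54.9 dB.

54.9 dB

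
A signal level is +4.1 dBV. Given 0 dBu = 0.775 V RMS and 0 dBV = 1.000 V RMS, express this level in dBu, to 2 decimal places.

+6.31 dBu

The offset between the scales is 20·log₁₀(0.775/1.000) = −2.214 dB.
So dBu = +4.1 + 2.214 = +6.31 dBu.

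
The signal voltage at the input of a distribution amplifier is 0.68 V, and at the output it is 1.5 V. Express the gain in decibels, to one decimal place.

6.9 dB

Voltage is an amplitude quantity, so gain = 20·log₁₀(V_out/V_in).
20·log₁₀(1.5/0.68) = 20·log₁₀(2.206) = 6.9 dB.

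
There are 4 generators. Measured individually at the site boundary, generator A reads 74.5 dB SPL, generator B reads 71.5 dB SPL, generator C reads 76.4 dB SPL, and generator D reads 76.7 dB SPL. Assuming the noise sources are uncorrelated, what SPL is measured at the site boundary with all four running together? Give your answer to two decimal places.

81.23 dB SPL

Uncorrelated sources add in intensity (power), not in dB.
L_total = 10·log₁₀(10^(74.5/10) + 10^(71.5/10) + 10^(76.4/10) + 10^(76.7/10)) = 10·log₁₀(132700000) = 81.23 dB SPL.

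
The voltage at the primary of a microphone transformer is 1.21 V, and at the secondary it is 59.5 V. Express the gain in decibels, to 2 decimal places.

33.83 dB

Voltage is an amplitude quantity, so gain = 20·log₁₀(V_out/V_in).
20·log₁₀(59.5/1.21) = 20·log₁₀(49.17) = 33.83 dB.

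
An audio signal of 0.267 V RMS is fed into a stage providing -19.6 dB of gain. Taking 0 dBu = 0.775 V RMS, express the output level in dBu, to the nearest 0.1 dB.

Input level: 20·log₁₀(0.267/0.775) = -9.26 dBu.
Output: -9.26 − 19.6 = -28.9 dBu.

-28.9 dBu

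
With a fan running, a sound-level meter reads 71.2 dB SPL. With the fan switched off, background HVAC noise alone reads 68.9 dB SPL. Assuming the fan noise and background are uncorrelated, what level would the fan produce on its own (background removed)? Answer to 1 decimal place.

Remove the background by subtracting linear intensities:
L_src = 10·log₁₀(10^(71.2/10) − 10^(68.9/10)) = 10·log₁₀(5420000) = 67.3 dB SPL.

67.3 dB SPL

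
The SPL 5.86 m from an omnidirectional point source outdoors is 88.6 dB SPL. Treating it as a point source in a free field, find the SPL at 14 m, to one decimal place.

For a point source in a free field, ΔL = −20·log₁₀(d₂/d₁).
ΔL = −20·log₁₀(14/5.86) = -7.56 dB, so L₂ = 88.6 + (-7.56) = 81.0 dB SPL.

81.0 dB SPL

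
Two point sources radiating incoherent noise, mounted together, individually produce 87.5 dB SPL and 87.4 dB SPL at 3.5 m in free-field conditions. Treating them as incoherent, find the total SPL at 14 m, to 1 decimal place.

78.4 dB SPL

Combined at 3.5 m: 10·log₁₀(10^(87.5/10)+10^(87.4/10)) = 90.46 dB SPL.
Then apply −20·log₁₀(14/3.5) = -12.04 dB → 78.4 dB SPL.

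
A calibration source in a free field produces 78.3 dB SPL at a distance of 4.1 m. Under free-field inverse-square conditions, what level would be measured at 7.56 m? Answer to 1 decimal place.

Inverse-square spreading gives ΔL = −20·log₁₀(d₂/d₁).
ΔL = −20·log₁₀(7.56/4.1) = -5.31 dB, so L₂ = 78.3 + (-5.31) = 73.0 dB SPL.

73.0 dB SPL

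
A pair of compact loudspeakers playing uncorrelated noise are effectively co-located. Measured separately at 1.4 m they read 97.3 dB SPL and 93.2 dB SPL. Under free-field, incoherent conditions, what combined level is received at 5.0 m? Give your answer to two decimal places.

87.67 dB SPL

Combined at 1.4 m: 10·log₁₀(10^(97.3/10)+10^(93.2/10)) = 98.727 dB SPL.
Then apply −20·log₁₀(5.0/1.4) = -11.057 dB → 87.67 dB SPL.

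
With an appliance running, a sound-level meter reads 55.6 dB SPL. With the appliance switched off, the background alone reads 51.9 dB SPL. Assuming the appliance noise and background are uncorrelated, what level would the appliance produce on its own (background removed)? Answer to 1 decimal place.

Remove the background by subtracting linear intensities:
L_src = 10·log₁₀(10^(55.6/10) − 10^(51.9/10)) = 10·log₁₀(208200) = 53.2 dB SPL.

53.2 dB SPL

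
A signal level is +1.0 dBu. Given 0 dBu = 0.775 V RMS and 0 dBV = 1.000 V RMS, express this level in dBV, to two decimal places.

-1.21 dBV

The offset between the scales is 20·log₁₀(0.775/1.000) = −2.214 dB.
So dBV = +1.0 − 2.214 = -1.21 dBV.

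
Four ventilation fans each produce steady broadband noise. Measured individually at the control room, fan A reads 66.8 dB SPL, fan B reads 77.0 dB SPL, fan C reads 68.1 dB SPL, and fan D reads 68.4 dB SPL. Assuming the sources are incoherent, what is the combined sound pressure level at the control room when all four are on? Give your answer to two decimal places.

Incoherent sources sum as intensities:
L_total = 10·log₁₀(10^(66.8/10) + 10^(77.0/10) + 10^(68.1/10) + 10^(68.4/10)) = 10·log₁₀(68280000) = 78.34 dB SPL.

78.34 dB SPL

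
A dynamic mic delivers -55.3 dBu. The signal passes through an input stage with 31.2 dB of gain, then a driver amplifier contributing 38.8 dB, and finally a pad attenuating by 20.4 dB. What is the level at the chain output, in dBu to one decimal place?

In dB, series stages simply add:
-55.3 + 31.2 + 38.8 − 20.4 = -5.7 dBu.

-5.7 dBu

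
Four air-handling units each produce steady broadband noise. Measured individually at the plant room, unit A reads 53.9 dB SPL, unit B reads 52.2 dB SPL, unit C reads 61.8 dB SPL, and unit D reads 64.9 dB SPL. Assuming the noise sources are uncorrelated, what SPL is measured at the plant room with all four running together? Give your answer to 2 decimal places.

67.00 dB SPL

Add the sources as powers (linear), then convert back to dB:
L_total = 10·log₁₀(10^(53.9/10) + 10^(52.2/10) + 10^(61.8/10) + 10^(64.9/10)) = 10·log₁₀(5015000) = 67.00 dB SPL.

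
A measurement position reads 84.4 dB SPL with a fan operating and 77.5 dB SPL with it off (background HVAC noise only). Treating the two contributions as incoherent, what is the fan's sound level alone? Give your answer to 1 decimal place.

83.4 dB SPL

Subtract intensities: L_src = 10·log₁₀(10^(L_total/10) − 10^(L_bg/10)).
L_src = 10·log₁₀(10^(84.4/10) − 10^(77.5/10)) = 10·log₁₀(219200000) = 83.4 dB SPL.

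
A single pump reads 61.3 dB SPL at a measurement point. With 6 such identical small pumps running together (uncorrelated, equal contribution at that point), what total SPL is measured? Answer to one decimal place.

69.1 dB SPL

6 equal incoherent sources raise the level by 10·log₁₀(6) = 7.78 dB.
L_total = 61.3 + 7.78 = 69.1 dB SPL.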